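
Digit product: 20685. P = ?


2 × 0 × 6 × 8 × 5 = 0


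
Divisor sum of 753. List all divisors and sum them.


Divisors of 753: 1, 3, 251, 753
Sum = 1 + 3 + 251 + 753 = 1008

σ(753) = 1008


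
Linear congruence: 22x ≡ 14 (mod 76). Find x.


GCD(22, 76) = 2 divides 14
Divide: 11x ≡ 7 (mod 38)
x ≡ 11 (mod 38)


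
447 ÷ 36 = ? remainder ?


447 = 36 * 12 + 15
Check: 432 + 15 = 447

q = 12, r = 15


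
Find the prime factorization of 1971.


1971 / 3 = 657
657 / 3 = 219
219 / 3 = 73
73 / 73 = 1
1971 = 3^3 × 73


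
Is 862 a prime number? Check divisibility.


862 / 2 = 431 (exact division)
862 is NOT prime.

No, 862 is not prime


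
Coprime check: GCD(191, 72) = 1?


Euclidean algorithm:
191 = 2 * 72 + 47
72 = 1 * 47 + 25
47 = 1 * 25 + 22
25 = 1 * 22 + 3
22 = 7 * 3 + 1
3 = 3 * 1 + 0
GCD(191, 72) = 1

Yes, coprime (GCD = 1)


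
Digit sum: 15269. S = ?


1 + 5 + 2 + 6 + 9 = 23


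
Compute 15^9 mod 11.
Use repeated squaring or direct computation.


15^1 mod 11 = 4
15^2 mod 11 = 5
15^3 mod 11 = 9
15^4 mod 11 = 3
15^5 mod 11 = 1
15^6 mod 11 = 4
15^7 mod 11 = 5
15^8 mod 11 = 9
15^9 mod 11 = 3


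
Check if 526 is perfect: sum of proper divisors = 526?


Proper divisors of 526: 1, 2, 263
Sum = 1 + 2 + 263 = 266

No, 526 is not perfect (266 ≠ 526)


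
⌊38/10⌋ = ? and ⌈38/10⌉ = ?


38/10 = 3.8000
floor = 3
ceil = 4

floor = 3, ceil = 4


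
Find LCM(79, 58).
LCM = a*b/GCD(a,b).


GCD(79, 58) = 1
LCM = 79*58/1 = 4582/1 = 4582

LCM = 4582


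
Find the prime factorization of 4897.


4897 / 59 = 83
83 / 83 = 1
4897 = 59 × 83


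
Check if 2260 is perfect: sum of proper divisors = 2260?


Proper divisors of 2260: 1, 2, 4, 5, 10, 20, 113, 226, 452, 565, 1130
Sum = 1 + 2 + 4 + 5 + 10 + 20 + 113 + 226 + 452 + 565 + 1130 = 2528

No, 2260 is not perfect (2528 ≠ 2260)


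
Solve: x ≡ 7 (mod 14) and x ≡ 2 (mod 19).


M = 14*19 = 266
M1 = M/14 = 19, M2 = M/19 = 14
M1^(-1) mod 14 = 3, M2^(-1) mod 19 = 15
x = 7*19*3 + 2*14*15 = 819
819 mod 266 = 21
Check: 21 mod 14 = 7 ✓, 21 mod 19 = 2 ✓

x ≡ 21 (mod 266)


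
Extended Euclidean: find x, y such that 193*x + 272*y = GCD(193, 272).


Tabular extended Euclidean (each row: r = 193*s + 272*t):
r=193, s=1, t=0
r=272, s=0, t=1
q=0: r=193, s=1, t=0   [193*(1) + 272*(0) = 193]
q=1: r=79, s=-1, t=1   [193*(-1) + 272*(1) = 79]
q=2: r=35, s=3, t=-2   [193*(3) + 272*(-2) = 35]
q=2: r=9, s=-7, t=5   [193*(-7) + 272*(5) = 9]
q=3: r=8, s=24, t=-17   [193*(24) + 272*(-17) = 8]
q=1: r=1, s=-31, t=22   [193*(-31) + 272*(22) = 1]
q=8: r=0, s=272, t=-193   [193*(272) + 272*(-193) = 0]
GCD = 1; from the row with r=1: x=-31, y=22
Check: 193*(-31) + 272*(22) = -5983 + 5984 = 1

GCD = 1, x = -31, y = 22


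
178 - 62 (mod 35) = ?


178 - 62 = 116
116 mod 35 = 11


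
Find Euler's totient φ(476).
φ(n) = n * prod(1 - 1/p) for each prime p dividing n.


476 = 2^2 × 7 × 17
Prime factors: 2, 7, 17
φ(476) = 476 × (1-1/2) × (1-1/7) × (1-1/17)
= 476 × 1/2 × 6/7 × 16/17 = 192

φ(476) = 192


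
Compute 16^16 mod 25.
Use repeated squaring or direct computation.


16^1 mod 25 = 16
16^2 mod 25 = 6
16^3 mod 25 = 21
16^4 mod 25 = 11
16^5 mod 25 = 1
16^6 mod 25 = 16
16^7 mod 25 = 6
16^8 mod 25 = 21
16^9 mod 25 = 11
16^10 mod 25 = 1
16^11 mod 25 = 16
16^12 mod 25 = 6
16^13 mod 25 = 21
16^14 mod 25 = 11
16^15 mod 25 = 1
16^16 mod 25 = 16


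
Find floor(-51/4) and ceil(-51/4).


-51/4 = -12.7500
floor = -13
ceil = -12

floor = -13, ceil = -12


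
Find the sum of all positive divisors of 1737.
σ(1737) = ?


Divisors of 1737: 1, 3, 9, 193, 579, 1737
Sum = 1 + 3 + 9 + 193 + 579 + 1737 = 2522

σ(1737) = 2522


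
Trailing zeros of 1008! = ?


floor(1008/5) = 201
floor(1008/25) = 40
floor(1008/125) = 8
floor(1008/625) = 1
Total = 250

250 trailing zeros


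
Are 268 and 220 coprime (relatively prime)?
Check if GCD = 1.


Euclidean algorithm:
268 = 1 * 220 + 48
220 = 4 * 48 + 28
48 = 1 * 28 + 20
28 = 1 * 20 + 8
20 = 2 * 8 + 4
8 = 2 * 4 + 0
GCD(268, 220) = 4

No, not coprime (GCD = 4)


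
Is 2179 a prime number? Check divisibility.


Check divisors up to sqrt(2179) = 46.6798
No divisors found.
2179 is prime.

Yes, 2179 is prime


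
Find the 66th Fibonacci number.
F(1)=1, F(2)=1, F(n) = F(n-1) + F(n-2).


Sequence: 1, 1, 2, 3, 5, 8, 13, 21, 34, 55, 89, 144, 233, 377, 610, 987, 1597, 2584, 4181, 6765, 10946, 17711, 28657, 46368, 75025, 121393, 196418, 317811, 514229, 832040, 1346269, 2178309, 3524578, 5702887, 9227465, 14930352, 24157817, 39088169, 63245986, 102334155, 165580141, 267914296, 433494437, 701408733, 1134903170, 1836311903, 2971215073, 4807526976, 7778742049, 12586269025, 20365011074, 32951280099, 53316291173, 86267571272, 139583862445, 225851433717, 365435296162, 591286729879, 956722026041, 1548008755920, 2504730781961, 4052739537881, 6557470319842, 10610209857723, 17167680177565, 27777890035288
F(66) = 27777890035288


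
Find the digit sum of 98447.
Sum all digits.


9 + 8 + 4 + 4 + 7 = 32


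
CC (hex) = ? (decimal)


CC (base 16) = 204 (decimal)
204 (decimal) = 204 (base 10)


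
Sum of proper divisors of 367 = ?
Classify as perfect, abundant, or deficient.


Proper divisors: 1
Sum = 1 = 1
1 < 367 → deficient

s(367) = 1 (deficient)


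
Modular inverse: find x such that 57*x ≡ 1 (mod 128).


Use the extended Euclidean algorithm on (128, 57); each row r = 128*s + 57*t:
r=128, s=1, t=0
r=57, s=0, t=1
q=2: r=14, s=1, t=-2   [128*(1) + 57*(-2) = 14]
q=4: r=1, s=-4, t=9   [128*(-4) + 57*(9) = 1]
q=14: r=0, s=57, t=-128   [128*(57) + 57*(-128) = 0]
GCD = 1 with t = 9, so 57*(9) ≡ 1 (mod 128)
Inverse = 9 mod 128 = 9
Check: 57 * 9 = 513 ≡ 1 (mod 128)

57^(-1) ≡ 9 (mod 128)


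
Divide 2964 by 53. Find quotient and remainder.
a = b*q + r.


2964 = 53 * 55 + 49
Check: 2915 + 49 = 2964

q = 55, r = 49


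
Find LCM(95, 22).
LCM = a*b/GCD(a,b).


GCD(95, 22) = 1
LCM = 95*22/1 = 2090/1 = 2090

LCM = 2090


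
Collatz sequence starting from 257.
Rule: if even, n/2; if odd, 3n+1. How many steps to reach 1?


257 → 772 → 386 → 193 → 580 → 290 → 145 → 436 → 218 → 109 → 328 → 164 → 82 → 41 → 124 → 62 → 31 → 94 → 47 → 142 → 71 → 214 → 107 → 322 → 161 → 484 → 242 → 121 → 364 → 182 → 91 → 274 → 137 → 412 → 206 → 103 → 310 → 155 → 466 → 233 → 700 → 350 → 175 → 526 → 263 → 790 → 395 → 1186 → 593 → 1780 → 890 → 445 → 1336 → 668 → 334 → 167 → 502 → 251 → 754 → 377 → 1132 → 566 → 283 → 850 → 425 → 1276 → 638 → 319 → 958 → 479 → 1438 → 719 → 2158 → 1079 → 3238 → 1619 → 4858 → 2429 → 7288 → 3644 → 1822 → 911 → 2734 → 1367 → 4102 → 2051 → 6154 → 3077 → 9232 → 4616 → 2308 → 1154 → 577 → 1732 → 866 → 433 → 1300 → 650 → 325 → 976 → 488 → 244 → 122 → 61 → 184 → 92 → 46 → 23 → 70 → 35 → 106 → 53 → 160 → 80 → 40 → 20 → 10 → 5 → 16 → 8 → 4 → 2 → 1
Total steps = 122

122 steps


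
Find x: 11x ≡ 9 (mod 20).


GCD(11, 20) = 1, unique solution
a^(-1) mod 20 = 11
x = 11 * 9 mod 20 = 19

x ≡ 19 (mod 20)


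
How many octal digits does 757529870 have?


757529870 in base 8 = 5511576416
Number of digits = 10

10 digits (base 8)


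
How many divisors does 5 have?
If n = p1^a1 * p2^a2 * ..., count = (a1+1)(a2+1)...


5 = 5^1
d(5) = (1+1) = 2

2 divisors


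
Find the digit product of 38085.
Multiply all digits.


3 × 8 × 0 × 8 × 5 = 0


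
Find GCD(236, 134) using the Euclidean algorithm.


236 = 1 * 134 + 102
134 = 1 * 102 + 32
102 = 3 * 32 + 6
32 = 5 * 6 + 2
6 = 3 * 2 + 0
GCD = 2


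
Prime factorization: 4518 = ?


4518 / 2 = 2259
2259 / 3 = 753
753 / 3 = 251
251 / 251 = 1
4518 = 2 × 3^2 × 251


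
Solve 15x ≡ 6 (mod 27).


GCD(15, 27) = 3 divides 6
Divide: 5x ≡ 2 (mod 9)
x ≡ 4 (mod 9)


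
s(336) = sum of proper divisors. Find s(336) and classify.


Proper divisors: 1, 2, 3, 4, 6, 7, 8, 12, 14, 16, 21, 24, 28, 42, 48, 56, 84, 112, 168
Sum = 1 + 2 + 3 + 4 + 6 + 7 + 8 + 12 + 14 + 16 + 21 + 24 + 28 + 42 + 48 + 56 + 84 + 112 + 168 = 656
656 > 336 → abundant

s(336) = 656 (abundant)


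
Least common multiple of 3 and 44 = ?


GCD(3, 44) = 1
LCM = 3*44/1 = 132/1 = 132

LCM = 132


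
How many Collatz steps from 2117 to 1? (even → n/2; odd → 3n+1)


2117 → 6352 → 3176 → 1588 → 794 → 397 → 1192 → 596 → 298 → 149 → 448 → 224 → 112 → 56 → 28 → 14 → 7 → 22 → 11 → 34 → 17 → 52 → 26 → 13 → 40 → 20 → 10 → 5 → 16 → 8 → 4 → 2 → 1
Total steps = 32

32 steps


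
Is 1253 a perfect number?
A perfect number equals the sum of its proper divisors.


Proper divisors of 1253: 1, 7, 179
Sum = 1 + 7 + 179 = 187

No, 1253 is not perfect (187 ≠ 1253)


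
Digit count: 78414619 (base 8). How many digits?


78414619 in base 8 = 453101433
Number of digits = 9

9 digits (base 8)


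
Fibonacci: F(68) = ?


Sequence: 1, 1, 2, 3, 5, 8, 13, 21, 34, 55, 89, 144, 233, 377, 610, 987, 1597, 2584, 4181, 6765, 10946, 17711, 28657, 46368, 75025, 121393, 196418, 317811, 514229, 832040, 1346269, 2178309, 3524578, 5702887, 9227465, 14930352, 24157817, 39088169, 63245986, 102334155, 165580141, 267914296, 433494437, 701408733, 1134903170, 1836311903, 2971215073, 4807526976, 7778742049, 12586269025, 20365011074, 32951280099, 53316291173, 86267571272, 139583862445, 225851433717, 365435296162, 591286729879, 956722026041, 1548008755920, 2504730781961, 4052739537881, 6557470319842, 10610209857723, 17167680177565, 27777890035288, 44945570212853, 72723460248141
F(68) = 72723460248141


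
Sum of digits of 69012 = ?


6 + 9 + 0 + 1 + 2 = 18


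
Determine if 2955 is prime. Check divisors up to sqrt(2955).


2955 / 3 = 985 (exact division)
2955 is NOT prime.

No, 2955 is not prime


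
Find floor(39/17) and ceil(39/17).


39/17 = 2.2941
floor = 2
ceil = 3

floor = 2, ceil = 3


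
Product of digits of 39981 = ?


3 × 9 × 9 × 8 × 1 = 1944


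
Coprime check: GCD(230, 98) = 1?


Euclidean algorithm:
230 = 2 * 98 + 34
98 = 2 * 34 + 30
34 = 1 * 30 + 4
30 = 7 * 4 + 2
4 = 2 * 2 + 0
GCD(230, 98) = 2

No, not coprime (GCD = 2)


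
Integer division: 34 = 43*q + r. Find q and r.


34 = 43 * 0 + 34
Check: 0 + 34 = 34

q = 0, r = 34


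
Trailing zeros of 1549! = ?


floor(1549/5) = 309
floor(1549/25) = 61
floor(1549/125) = 12
floor(1549/625) = 2
Total = 384

384 trailing zeros


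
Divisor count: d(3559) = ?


3559 = 3559^1
d(3559) = (1+1) = 2

2 divisors


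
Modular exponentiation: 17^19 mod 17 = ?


17^1 mod 17 = 0
17^2 mod 17 = 0
17^3 mod 17 = 0
17^4 mod 17 = 0
17^5 mod 17 = 0
17^6 mod 17 = 0
17^7 mod 17 = 0
17^8 mod 17 = 0
17^9 mod 17 = 0
17^10 mod 17 = 0
17^11 mod 17 = 0
17^12 mod 17 = 0
17^13 mod 17 = 0
17^14 mod 17 = 0
17^15 mod 17 = 0
17^16 mod 17 = 0
17^17 mod 17 = 0
17^18 mod 17 = 0
17^19 mod 17 = 0


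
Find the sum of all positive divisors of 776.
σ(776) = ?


Divisors of 776: 1, 2, 4, 8, 97, 194, 388, 776
Sum = 1 + 2 + 4 + 8 + 97 + 194 + 388 + 776 = 1470

σ(776) = 1470


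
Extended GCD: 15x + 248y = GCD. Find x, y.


Tabular extended Euclidean (each row: r = 15*s + 248*t):
r=15, s=1, t=0
r=248, s=0, t=1
q=0: r=15, s=1, t=0   [15*(1) + 248*(0) = 15]
q=16: r=8, s=-16, t=1   [15*(-16) + 248*(1) = 8]
q=1: r=7, s=17, t=-1   [15*(17) + 248*(-1) = 7]
q=1: r=1, s=-33, t=2   [15*(-33) + 248*(2) = 1]
q=7: r=0, s=248, t=-15   [15*(248) + 248*(-15) = 0]
GCD = 1; from the row with r=1: x=-33, y=2
Check: 15*(-33) + 248*(2) = -495 + 496 = 1

GCD = 1, x = -33, y = 2


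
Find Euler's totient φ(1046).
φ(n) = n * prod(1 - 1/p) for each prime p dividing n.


1046 = 2 × 523
Prime factors: 2, 523
φ(1046) = 1046 × (1-1/2) × (1-1/523)
= 1046 × 1/2 × 522/523 = 522

φ(1046) = 522


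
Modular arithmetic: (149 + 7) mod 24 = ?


149 + 7 = 156
156 mod 24 = 12


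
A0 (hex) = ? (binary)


A0 (base 16) = 160 (decimal)
160 (decimal) = 10100000 (base 2)


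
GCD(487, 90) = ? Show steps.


487 = 5 * 90 + 37
90 = 2 * 37 + 16
37 = 2 * 16 + 5
16 = 3 * 5 + 1
5 = 5 * 1 + 0
GCD = 1


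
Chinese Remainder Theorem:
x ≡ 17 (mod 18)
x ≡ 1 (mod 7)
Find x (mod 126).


M = 18*7 = 126
M1 = M/18 = 7, M2 = M/7 = 18
M1^(-1) mod 18 = 13, M2^(-1) mod 7 = 2
x = 17*7*13 + 1*18*2 = 1583
1583 mod 126 = 71
Check: 71 mod 18 = 17 ✓, 71 mod 7 = 1 ✓

x ≡ 71 (mod 126)


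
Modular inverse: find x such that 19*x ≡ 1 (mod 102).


Use the extended Euclidean algorithm on (102, 19); each row r = 102*s + 19*t:
r=102, s=1, t=0
r=19, s=0, t=1
q=5: r=7, s=1, t=-5   [102*(1) + 19*(-5) = 7]
q=2: r=5, s=-2, t=11   [102*(-2) + 19*(11) = 5]
q=1: r=2, s=3, t=-16   [102*(3) + 19*(-16) = 2]
q=2: r=1, s=-8, t=43   [102*(-8) + 19*(43) = 1]
q=2: r=0, s=19, t=-102   [102*(19) + 19*(-102) = 0]
GCD = 1 with t = 43, so 19*(43) ≡ 1 (mod 102)
Inverse = 43 mod 102 = 43
Check: 19 * 43 = 817 ≡ 1 (mod 102)

19^(-1) ≡ 43 (mod 102)


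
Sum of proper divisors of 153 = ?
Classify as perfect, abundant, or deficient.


Proper divisors: 1, 3, 9, 17, 51
Sum = 1 + 3 + 9 + 17 + 51 = 81
81 < 153 → deficient

s(153) = 81 (deficient)


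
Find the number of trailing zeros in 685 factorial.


floor(685/5) = 137
floor(685/25) = 27
floor(685/125) = 5
floor(685/625) = 1
Total = 170

170 trailing zeros


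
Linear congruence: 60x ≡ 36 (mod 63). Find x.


GCD(60, 63) = 3 divides 36
Divide: 20x ≡ 12 (mod 21)
x ≡ 9 (mod 21)


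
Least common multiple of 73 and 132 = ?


GCD(73, 132) = 1
LCM = 73*132/1 = 9636/1 = 9636

LCM = 9636


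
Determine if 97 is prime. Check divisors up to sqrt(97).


Check divisors up to sqrt(97) = 9.8489
No divisors found.
97 is prime.

Yes, 97 is prime


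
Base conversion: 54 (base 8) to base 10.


54 (base 8) = 44 (decimal)
44 (decimal) = 44 (base 10)


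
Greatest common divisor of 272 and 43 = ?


272 = 6 * 43 + 14
43 = 3 * 14 + 1
14 = 14 * 1 + 0
GCD = 1


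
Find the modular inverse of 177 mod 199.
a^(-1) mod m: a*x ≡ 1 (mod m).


Use the extended Euclidean algorithm on (199, 177); each row r = 199*s + 177*t:
r=199, s=1, t=0
r=177, s=0, t=1
q=1: r=22, s=1, t=-1   [199*(1) + 177*(-1) = 22]
q=8: r=1, s=-8, t=9   [199*(-8) + 177*(9) = 1]
q=22: r=0, s=177, t=-199   [199*(177) + 177*(-199) = 0]
GCD = 1 with t = 9, so 177*(9) ≡ 1 (mod 199)
Inverse = 9 mod 199 = 9
Check: 177 * 9 = 1593 ≡ 1 (mod 199)

177^(-1) ≡ 9 (mod 199)


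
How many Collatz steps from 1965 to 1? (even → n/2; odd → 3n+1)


1965 → 5896 → 2948 → 1474 → 737 → 2212 → 1106 → 553 → 1660 → 830 → 415 → 1246 → 623 → 1870 → 935 → 2806 → 1403 → 4210 → 2105 → 6316 → 3158 → 1579 → 4738 → 2369 → 7108 → 3554 → 1777 → 5332 → 2666 → 1333 → 4000 → 2000 → 1000 → 500 → 250 → 125 → 376 → 188 → 94 → 47 → 142 → 71 → 214 → 107 → 322 → 161 → 484 → 242 → 121 → 364 → 182 → 91 → 274 → 137 → 412 → 206 → 103 → 310 → 155 → 466 → 233 → 700 → 350 → 175 → 526 → 263 → 790 → 395 → 1186 → 593 → 1780 → 890 → 445 → 1336 → 668 → 334 → 167 → 502 → 251 → 754 → 377 → 1132 → 566 → 283 → 850 → 425 → 1276 → 638 → 319 → 958 → 479 → 1438 → 719 → 2158 → 1079 → 3238 → 1619 → 4858 → 2429 → 7288 → 3644 → 1822 → 911 → 2734 → 1367 → 4102 → 2051 → 6154 → 3077 → 9232 → 4616 → 2308 → 1154 → 577 → 1732 → 866 → 433 → 1300 → 650 → 325 → 976 → 488 → 244 → 122 → 61 → 184 → 92 → 46 → 23 → 70 → 35 → 106 → 53 → 160 → 80 → 40 → 20 → 10 → 5 → 16 → 8 → 4 → 2 → 1
Total steps = 143

143 steps


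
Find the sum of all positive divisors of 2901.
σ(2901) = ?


Divisors of 2901: 1, 3, 967, 2901
Sum = 1 + 3 + 967 + 2901 = 3872

σ(2901) = 3872


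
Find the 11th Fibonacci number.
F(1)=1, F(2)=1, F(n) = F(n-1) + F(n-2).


Sequence: 1, 1, 2, 3, 5, 8, 13, 21, 34, 55, 89
F(11) = 89


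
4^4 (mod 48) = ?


4^1 mod 48 = 4
4^2 mod 48 = 16
4^3 mod 48 = 16
4^4 mod 48 = 16


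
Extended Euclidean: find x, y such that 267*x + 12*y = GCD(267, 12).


Tabular extended Euclidean (each row: r = 267*s + 12*t):
r=267, s=1, t=0
r=12, s=0, t=1
q=22: r=3, s=1, t=-22   [267*(1) + 12*(-22) = 3]
q=4: r=0, s=-4, t=89   [267*(-4) + 12*(89) = 0]
GCD = 3; from the row with r=3: x=1, y=-22
Check: 267*(1) + 12*(-22) = 267 - 264 = 3

GCD = 3, x = 1, y = -22


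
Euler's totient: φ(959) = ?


959 = 7 × 137
Prime factors: 7, 137
φ(959) = 959 × (1-1/7) × (1-1/137)
= 959 × 6/7 × 136/137 = 816

φ(959) = 816


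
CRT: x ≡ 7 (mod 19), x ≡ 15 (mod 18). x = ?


M = 19*18 = 342
M1 = M/19 = 18, M2 = M/18 = 19
M1^(-1) mod 19 = 18, M2^(-1) mod 18 = 1
x = 7*18*18 + 15*19*1 = 2553
2553 mod 342 = 159
Check: 159 mod 19 = 7 ✓, 159 mod 18 = 15 ✓

x ≡ 159 (mod 342)


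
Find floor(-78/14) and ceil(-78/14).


-78/14 = -5.5714
floor = -6
ceil = -5

floor = -6, ceil = -5


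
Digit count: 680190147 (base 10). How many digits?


680190147 has 9 digits in base 10
floor(log10(680190147)) + 1 = floor(8.8326) + 1 = 9

9 digits (base 10)


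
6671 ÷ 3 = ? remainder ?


6671 = 3 * 2223 + 2
Check: 6669 + 2 = 6671

q = 2223, r = 2


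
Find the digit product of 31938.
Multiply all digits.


3 × 1 × 9 × 3 × 8 = 648


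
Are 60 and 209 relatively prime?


Euclidean algorithm:
209 = 3 * 60 + 29
60 = 2 * 29 + 2
29 = 14 * 2 + 1
2 = 2 * 1 + 0
GCD(60, 209) = 1

Yes, coprime (GCD = 1)


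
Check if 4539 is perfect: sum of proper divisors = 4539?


Proper divisors of 4539: 1, 3, 17, 51, 89, 267, 1513
Sum = 1 + 3 + 17 + 51 + 89 + 267 + 1513 = 1941

No, 4539 is not perfect (1941 ≠ 4539)


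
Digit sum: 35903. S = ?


3 + 5 + 9 + 0 + 3 = 20


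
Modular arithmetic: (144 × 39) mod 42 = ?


144 × 39 = 5616
5616 mod 42 = 30


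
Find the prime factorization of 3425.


3425 / 5 = 685
685 / 5 = 137
137 / 137 = 1
3425 = 5^2 × 137


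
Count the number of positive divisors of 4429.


4429 = 43^1 × 103^1
d(4429) = (1+1) × (1+1) = 4

4 divisors


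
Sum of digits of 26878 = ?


2 + 6 + 8 + 7 + 8 = 31


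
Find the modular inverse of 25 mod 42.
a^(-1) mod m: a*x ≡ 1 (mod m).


Use the extended Euclidean algorithm on (42, 25); each row r = 42*s + 25*t:
r=42, s=1, t=0
r=25, s=0, t=1
q=1: r=17, s=1, t=-1   [42*(1) + 25*(-1) = 17]
q=1: r=8, s=-1, t=2   [42*(-1) + 25*(2) = 8]
q=2: r=1, s=3, t=-5   [42*(3) + 25*(-5) = 1]
q=8: r=0, s=-25, t=42   [42*(-25) + 25*(42) = 0]
GCD = 1 with t = -5, so 25*(-5) ≡ 1 (mod 42)
Inverse = -5 mod 42 = 37
Check: 25 * 37 = 925 ≡ 1 (mod 42)

25^(-1) ≡ 37 (mod 42)


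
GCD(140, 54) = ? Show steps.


140 = 2 * 54 + 32
54 = 1 * 32 + 22
32 = 1 * 22 + 10
22 = 2 * 10 + 2
10 = 5 * 2 + 0
GCD = 2


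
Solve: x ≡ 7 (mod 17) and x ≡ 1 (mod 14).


M = 17*14 = 238
M1 = M/17 = 14, M2 = M/14 = 17
M1^(-1) mod 17 = 11, M2^(-1) mod 14 = 5
x = 7*14*11 + 1*17*5 = 1163
1163 mod 238 = 211
Check: 211 mod 17 = 7 ✓, 211 mod 14 = 1 ✓

x ≡ 211 (mod 238)


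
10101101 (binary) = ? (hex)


10101101 (base 2) = 173 (decimal)
173 (decimal) = AD (base 16)


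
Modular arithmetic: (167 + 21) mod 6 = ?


167 + 21 = 188
188 mod 6 = 2


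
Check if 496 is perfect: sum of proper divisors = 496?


Proper divisors of 496: 1, 2, 4, 8, 16, 31, 62, 124, 248
Sum = 1 + 2 + 4 + 8 + 16 + 31 + 62 + 124 + 248 = 496

Yes, 496 is perfect (496 = 496)


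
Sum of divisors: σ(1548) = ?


Divisors of 1548: 1, 2, 3, 4, 6, 9, 12, 18, 36, 43, 86, 129, 172, 258, 387, 516, 774, 1548
Sum = 1 + 2 + 3 + 4 + 6 + 9 + 12 + 18 + 36 + 43 + 86 + 129 + 172 + 258 + 387 + 516 + 774 + 1548 = 4004

σ(1548) = 4004


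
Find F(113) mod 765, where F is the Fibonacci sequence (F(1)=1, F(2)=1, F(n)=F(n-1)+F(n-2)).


F(k) mod 765 for k=1..113:
1, 1, 2, 3, 5, 8, 13, 21, 34, 55, 89, 144, 233, 377, 610, 222, 67, 289, 356, 645, 236, 116, 352, 468, 55, 523, 578, 336, 149, 485, 634, 354, 223, 577, 35, 612, 647, 494, 376, 105, 481, 586, 302, 123, 425, 548, 208, 756, 199, 190, 389, 579, 203, 17, 220, 237, 457, 694, 386, 315, 701, 251, 187, 438, 625, 298, 158, 456, 614, 305, 154, 459, 613, 307, 155, 462, 617, 314, 166, 480, 646, 361, 242, 603, 80, 683, 763, 681, 679, 595, 509, 339, 83, 422, 505, 162, 667, 64, 731, 30, 761, 26, 22, 48, 70, 118, 188, 306, 494, 35, 529, 564, 328
F(113) mod 765 = 328


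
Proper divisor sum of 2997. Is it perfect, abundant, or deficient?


Proper divisors: 1, 3, 9, 27, 37, 81, 111, 333, 999
Sum = 1 + 3 + 9 + 27 + 37 + 81 + 111 + 333 + 999 = 1601
1601 < 2997 → deficient

s(2997) = 1601 (deficient)


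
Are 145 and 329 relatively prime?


Euclidean algorithm:
329 = 2 * 145 + 39
145 = 3 * 39 + 28
39 = 1 * 28 + 11
28 = 2 * 11 + 6
11 = 1 * 6 + 5
6 = 1 * 5 + 1
5 = 5 * 1 + 0
GCD(145, 329) = 1

Yes, coprime (GCD = 1)


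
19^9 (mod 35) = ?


19^1 mod 35 = 19
19^2 mod 35 = 11
19^3 mod 35 = 34
19^4 mod 35 = 16
19^5 mod 35 = 24
19^6 mod 35 = 1
19^7 mod 35 = 19
19^8 mod 35 = 11
19^9 mod 35 = 34


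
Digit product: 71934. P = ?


7 × 1 × 9 × 3 × 4 = 756


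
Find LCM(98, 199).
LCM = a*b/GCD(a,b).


GCD(98, 199) = 1
LCM = 98*199/1 = 19502/1 = 19502

LCM = 19502


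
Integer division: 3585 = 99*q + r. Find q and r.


3585 = 99 * 36 + 21
Check: 3564 + 21 = 3585

q = 36, r = 21


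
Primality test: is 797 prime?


Check divisors up to sqrt(797) = 28.2312
No divisors found.
797 is prime.

Yes, 797 is prime


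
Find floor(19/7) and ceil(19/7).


19/7 = 2.7143
floor = 2
ceil = 3

floor = 2, ceil = 3


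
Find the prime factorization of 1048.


1048 / 2 = 524
524 / 2 = 262
262 / 2 = 131
131 / 131 = 1
1048 = 2^3 × 131


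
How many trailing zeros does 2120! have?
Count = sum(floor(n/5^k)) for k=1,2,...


floor(2120/5) = 424
floor(2120/25) = 84
floor(2120/125) = 16
floor(2120/625) = 3
Total = 527

527 trailing zeros


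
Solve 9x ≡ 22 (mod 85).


GCD(9, 85) = 1, unique solution
a^(-1) mod 85 = 19
x = 19 * 22 mod 85 = 78

x ≡ 78 (mod 85)


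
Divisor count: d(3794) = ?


3794 = 2^1 × 7^1 × 271^1
d(3794) = (1+1) × (1+1) × (1+1) = 8

8 divisors


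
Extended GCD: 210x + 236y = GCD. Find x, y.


Tabular extended Euclidean (each row: r = 210*s + 236*t):
r=210, s=1, t=0
r=236, s=0, t=1
q=0: r=210, s=1, t=0   [210*(1) + 236*(0) = 210]
q=1: r=26, s=-1, t=1   [210*(-1) + 236*(1) = 26]
q=8: r=2, s=9, t=-8   [210*(9) + 236*(-8) = 2]
q=13: r=0, s=-118, t=105   [210*(-118) + 236*(105) = 0]
GCD = 2; from the row with r=2: x=9, y=-8
Check: 210*(9) + 236*(-8) = 1890 - 1888 = 2

GCD = 2, x = 9, y = -8


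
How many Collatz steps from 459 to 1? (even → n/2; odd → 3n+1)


459 → 1378 → 689 → 2068 → 1034 → 517 → 1552 → 776 → 388 → 194 → 97 → 292 → 146 → 73 → 220 → 110 → 55 → 166 → 83 → 250 → 125 → 376 → 188 → 94 → 47 → 142 → 71 → 214 → 107 → 322 → 161 → 484 → 242 → 121 → 364 → 182 → 91 → 274 → 137 → 412 → 206 → 103 → 310 → 155 → 466 → 233 → 700 → 350 → 175 → 526 → 263 → 790 → 395 → 1186 → 593 → 1780 → 890 → 445 → 1336 → 668 → 334 → 167 → 502 → 251 → 754 → 377 → 1132 → 566 → 283 → 850 → 425 → 1276 → 638 → 319 → 958 → 479 → 1438 → 719 → 2158 → 1079 → 3238 → 1619 → 4858 → 2429 → 7288 → 3644 → 1822 → 911 → 2734 → 1367 → 4102 → 2051 → 6154 → 3077 → 9232 → 4616 → 2308 → 1154 → 577 → 1732 → 866 → 433 → 1300 → 650 → 325 → 976 → 488 → 244 → 122 → 61 → 184 → 92 → 46 → 23 → 70 → 35 → 106 → 53 → 160 → 80 → 40 → 20 → 10 → 5 → 16 → 8 → 4 → 2 → 1
Total steps = 128

128 steps


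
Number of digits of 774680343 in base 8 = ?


774680343 in base 8 = 5613127427
Number of digits = 10

10 digits (base 8)


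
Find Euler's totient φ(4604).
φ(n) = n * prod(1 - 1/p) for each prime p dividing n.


4604 = 2^2 × 1151
Prime factors: 2, 1151
φ(4604) = 4604 × (1-1/2) × (1-1/1151)
= 4604 × 1/2 × 1150/1151 = 2300

φ(4604) = 2300


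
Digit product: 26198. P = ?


2 × 6 × 1 × 9 × 8 = 864


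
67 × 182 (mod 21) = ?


67 × 182 = 12194
12194 mod 21 = 14


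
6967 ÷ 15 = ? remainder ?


6967 = 15 * 464 + 7
Check: 6960 + 7 = 6967

q = 464, r = 7


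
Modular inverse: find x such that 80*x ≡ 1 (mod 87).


Use the extended Euclidean algorithm on (87, 80); each row r = 87*s + 80*t:
r=87, s=1, t=0
r=80, s=0, t=1
q=1: r=7, s=1, t=-1   [87*(1) + 80*(-1) = 7]
q=11: r=3, s=-11, t=12   [87*(-11) + 80*(12) = 3]
q=2: r=1, s=23, t=-25   [87*(23) + 80*(-25) = 1]
q=3: r=0, s=-80, t=87   [87*(-80) + 80*(87) = 0]
GCD = 1 with t = -25, so 80*(-25) ≡ 1 (mod 87)
Inverse = -25 mod 87 = 62
Check: 80 * 62 = 4960 ≡ 1 (mod 87)

80^(-1) ≡ 62 (mod 87)


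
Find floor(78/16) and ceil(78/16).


78/16 = 4.8750
floor = 4
ceil = 5

floor = 4, ceil = 5


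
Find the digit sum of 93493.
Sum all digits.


9 + 3 + 4 + 9 + 3 = 28


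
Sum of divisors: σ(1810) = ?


Divisors of 1810: 1, 2, 5, 10, 181, 362, 905, 1810
Sum = 1 + 2 + 5 + 10 + 181 + 362 + 905 + 1810 = 3276

σ(1810) = 3276


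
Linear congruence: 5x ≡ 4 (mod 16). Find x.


GCD(5, 16) = 1, unique solution
a^(-1) mod 16 = 13
x = 13 * 4 mod 16 = 4

x ≡ 4 (mod 16)


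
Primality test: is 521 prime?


Check divisors up to sqrt(521) = 22.8254
No divisors found.
521 is prime.

Yes, 521 is prime


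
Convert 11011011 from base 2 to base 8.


11011011 (base 2) = 219 (decimal)
219 (decimal) = 333 (base 8)


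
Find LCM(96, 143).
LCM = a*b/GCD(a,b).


GCD(96, 143) = 1
LCM = 96*143/1 = 13728/1 = 13728

LCM = 13728


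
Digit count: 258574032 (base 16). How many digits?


258574032 in base 16 = F6986D0
Number of digits = 7

7 digits (base 16)


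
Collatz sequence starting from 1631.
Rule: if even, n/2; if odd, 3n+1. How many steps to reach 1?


1631 → 4894 → 2447 → 7342 → 3671 → 11014 → 5507 → 16522 → 8261 → 24784 → 12392 → 6196 → 3098 → 1549 → 4648 → 2324 → 1162 → 581 → 1744 → 872 → 436 → 218 → 109 → 328 → 164 → 82 → 41 → 124 → 62 → 31 → 94 → 47 → 142 → 71 → 214 → 107 → 322 → 161 → 484 → 242 → 121 → 364 → 182 → 91 → 274 → 137 → 412 → 206 → 103 → 310 → 155 → 466 → 233 → 700 → 350 → 175 → 526 → 263 → 790 → 395 → 1186 → 593 → 1780 → 890 → 445 → 1336 → 668 → 334 → 167 → 502 → 251 → 754 → 377 → 1132 → 566 → 283 → 850 → 425 → 1276 → 638 → 319 → 958 → 479 → 1438 → 719 → 2158 → 1079 → 3238 → 1619 → 4858 → 2429 → 7288 → 3644 → 1822 → 911 → 2734 → 1367 → 4102 → 2051 → 6154 → 3077 → 9232 → 4616 → 2308 → 1154 → 577 → 1732 → 866 → 433 → 1300 → 650 → 325 → 976 → 488 → 244 → 122 → 61 → 184 → 92 → 46 → 23 → 70 → 35 → 106 → 53 → 160 → 80 → 40 → 20 → 10 → 5 → 16 → 8 → 4 → 2 → 1
Total steps = 135

135 steps


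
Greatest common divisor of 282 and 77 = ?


282 = 3 * 77 + 51
77 = 1 * 51 + 26
51 = 1 * 26 + 25
26 = 1 * 25 + 1
25 = 25 * 1 + 0
GCD = 1


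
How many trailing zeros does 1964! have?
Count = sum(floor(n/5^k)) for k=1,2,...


floor(1964/5) = 392
floor(1964/25) = 78
floor(1964/125) = 15
floor(1964/625) = 3
Total = 488

488 trailing zeros


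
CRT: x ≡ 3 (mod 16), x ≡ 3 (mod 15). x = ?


M = 16*15 = 240
M1 = M/16 = 15, M2 = M/15 = 16
M1^(-1) mod 16 = 15, M2^(-1) mod 15 = 1
x = 3*15*15 + 3*16*1 = 723
723 mod 240 = 3
Check: 3 mod 16 = 3 ✓, 3 mod 15 = 3 ✓

x ≡ 3 (mod 240)


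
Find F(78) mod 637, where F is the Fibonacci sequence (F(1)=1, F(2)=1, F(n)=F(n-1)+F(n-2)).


F(k) mod 637 for k=1..78:
1, 1, 2, 3, 5, 8, 13, 21, 34, 55, 89, 144, 233, 377, 610, 350, 323, 36, 359, 395, 117, 512, 629, 504, 496, 363, 222, 585, 170, 118, 288, 406, 57, 463, 520, 346, 229, 575, 167, 105, 272, 377, 12, 389, 401, 153, 554, 70, 624, 57, 44, 101, 145, 246, 391, 0, 391, 391, 145, 536, 44, 580, 624, 567, 554, 484, 401, 248, 12, 260, 272, 532, 167, 62, 229, 291, 520, 174
F(78) mod 637 = 174


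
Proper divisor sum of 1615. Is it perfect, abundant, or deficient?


Proper divisors: 1, 5, 17, 19, 85, 95, 323
Sum = 1 + 5 + 17 + 19 + 85 + 95 + 323 = 545
545 < 1615 → deficient

s(1615) = 545 (deficient)


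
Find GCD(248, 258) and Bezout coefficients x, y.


Tabular extended Euclidean (each row: r = 248*s + 258*t):
r=248, s=1, t=0
r=258, s=0, t=1
q=0: r=248, s=1, t=0   [248*(1) + 258*(0) = 248]
q=1: r=10, s=-1, t=1   [248*(-1) + 258*(1) = 10]
q=24: r=8, s=25, t=-24   [248*(25) + 258*(-24) = 8]
q=1: r=2, s=-26, t=25   [248*(-26) + 258*(25) = 2]
q=4: r=0, s=129, t=-124   [248*(129) + 258*(-124) = 0]
GCD = 2; from the row with r=2: x=-26, y=25
Check: 248*(-26) + 258*(25) = -6448 + 6450 = 2

GCD = 2, x = -26, y = 25


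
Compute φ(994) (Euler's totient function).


994 = 2 × 7 × 71
Prime factors: 2, 7, 71
φ(994) = 994 × (1-1/2) × (1-1/7) × (1-1/71)
= 994 × 1/2 × 6/7 × 70/71 = 420

φ(994) = 420


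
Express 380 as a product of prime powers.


380 / 2 = 190
190 / 2 = 95
95 / 5 = 19
19 / 19 = 1
380 = 2^2 × 5 × 19


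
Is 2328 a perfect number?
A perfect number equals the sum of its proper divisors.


Proper divisors of 2328: 1, 2, 3, 4, 6, 8, 12, 24, 97, 194, 291, 388, 582, 776, 1164
Sum = 1 + 2 + 3 + 4 + 6 + 8 + 12 + 24 + 97 + 194 + 291 + 388 + 582 + 776 + 1164 = 3552

No, 2328 is not perfect (3552 ≠ 2328)


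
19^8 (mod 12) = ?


19^1 mod 12 = 7
19^2 mod 12 = 1
19^3 mod 12 = 7
19^4 mod 12 = 1
19^5 mod 12 = 7
19^6 mod 12 = 1
19^7 mod 12 = 7
19^8 mod 12 = 1


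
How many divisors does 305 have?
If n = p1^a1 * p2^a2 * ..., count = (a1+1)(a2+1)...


305 = 5^1 × 61^1
d(305) = (1+1) × (1+1) = 4

4 divisors


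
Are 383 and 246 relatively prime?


Euclidean algorithm:
383 = 1 * 246 + 137
246 = 1 * 137 + 109
137 = 1 * 109 + 28
109 = 3 * 28 + 25
28 = 1 * 25 + 3
25 = 8 * 3 + 1
3 = 3 * 1 + 0
GCD(383, 246) = 1

Yes, coprime (GCD = 1)


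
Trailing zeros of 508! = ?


floor(508/5) = 101
floor(508/25) = 20
floor(508/125) = 4
Total = 125

125 trailing zeros


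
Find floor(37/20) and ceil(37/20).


37/20 = 1.8500
floor = 1
ceil = 2

floor = 1, ceil = 2


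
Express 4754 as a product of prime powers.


4754 / 2 = 2377
2377 / 2377 = 1
4754 = 2 × 2377


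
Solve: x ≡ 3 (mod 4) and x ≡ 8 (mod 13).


M = 4*13 = 52
M1 = M/4 = 13, M2 = M/13 = 4
M1^(-1) mod 4 = 1, M2^(-1) mod 13 = 10
x = 3*13*1 + 8*4*10 = 359
359 mod 52 = 47
Check: 47 mod 4 = 3 ✓, 47 mod 13 = 8 ✓

x ≡ 47 (mod 52)


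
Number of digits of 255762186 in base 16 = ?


255762186 in base 16 = F3E9F0A
Number of digits = 7

7 digits (base 16)


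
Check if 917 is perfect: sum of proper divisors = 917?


Proper divisors of 917: 1, 7, 131
Sum = 1 + 7 + 131 = 139

No, 917 is not perfect (139 ≠ 917)


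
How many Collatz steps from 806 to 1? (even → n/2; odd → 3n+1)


806 → 403 → 1210 → 605 → 1816 → 908 → 454 → 227 → 682 → 341 → 1024 → 512 → 256 → 128 → 64 → 32 → 16 → 8 → 4 → 2 → 1
Total steps = 20

20 steps


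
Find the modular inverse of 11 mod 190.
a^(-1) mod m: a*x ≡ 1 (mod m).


Use the extended Euclidean algorithm on (190, 11); each row r = 190*s + 11*t:
r=190, s=1, t=0
r=11, s=0, t=1
q=17: r=3, s=1, t=-17   [190*(1) + 11*(-17) = 3]
q=3: r=2, s=-3, t=52   [190*(-3) + 11*(52) = 2]
q=1: r=1, s=4, t=-69   [190*(4) + 11*(-69) = 1]
q=2: r=0, s=-11, t=190   [190*(-11) + 11*(190) = 0]
GCD = 1 with t = -69, so 11*(-69) ≡ 1 (mod 190)
Inverse = -69 mod 190 = 121
Check: 11 * 121 = 1331 ≡ 1 (mod 190)

11^(-1) ≡ 121 (mod 190)


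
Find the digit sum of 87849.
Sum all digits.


8 + 7 + 8 + 4 + 9 = 36


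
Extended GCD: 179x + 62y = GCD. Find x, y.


Tabular extended Euclidean (each row: r = 179*s + 62*t):
r=179, s=1, t=0
r=62, s=0, t=1
q=2: r=55, s=1, t=-2   [179*(1) + 62*(-2) = 55]
q=1: r=7, s=-1, t=3   [179*(-1) + 62*(3) = 7]
q=7: r=6, s=8, t=-23   [179*(8) + 62*(-23) = 6]
q=1: r=1, s=-9, t=26   [179*(-9) + 62*(26) = 1]
q=6: r=0, s=62, t=-179   [179*(62) + 62*(-179) = 0]
GCD = 1; from the row with r=1: x=-9, y=26
Check: 179*(-9) + 62*(26) = -1611 + 1612 = 1

GCD = 1, x = -9, y = 26


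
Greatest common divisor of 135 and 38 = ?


135 = 3 * 38 + 21
38 = 1 * 21 + 17
21 = 1 * 17 + 4
17 = 4 * 4 + 1
4 = 4 * 1 + 0
GCD = 1


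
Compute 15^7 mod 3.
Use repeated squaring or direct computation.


15^1 mod 3 = 0
15^2 mod 3 = 0
15^3 mod 3 = 0
15^4 mod 3 = 0
15^5 mod 3 = 0
15^6 mod 3 = 0
15^7 mod 3 = 0


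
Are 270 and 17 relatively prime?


Euclidean algorithm:
270 = 15 * 17 + 15
17 = 1 * 15 + 2
15 = 7 * 2 + 1
2 = 2 * 1 + 0
GCD(270, 17) = 1

Yes, coprime (GCD = 1)


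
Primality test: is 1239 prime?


1239 / 3 = 413 (exact division)
1239 is NOT prime.

No, 1239 is not prime


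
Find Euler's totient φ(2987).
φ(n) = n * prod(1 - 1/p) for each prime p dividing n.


2987 = 29 × 103
Prime factors: 29, 103
φ(2987) = 2987 × (1-1/29) × (1-1/103)
= 2987 × 28/29 × 102/103 = 2856

φ(2987) = 2856


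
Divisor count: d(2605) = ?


2605 = 5^1 × 521^1
d(2605) = (1+1) × (1+1) = 4

4 divisors


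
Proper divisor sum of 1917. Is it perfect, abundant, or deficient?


Proper divisors: 1, 3, 9, 27, 71, 213, 639
Sum = 1 + 3 + 9 + 27 + 71 + 213 + 639 = 963
963 < 1917 → deficient

s(1917) = 963 (deficient)


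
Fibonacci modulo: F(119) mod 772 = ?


F(k) mod 772 for k=1..119:
1, 1, 2, 3, 5, 8, 13, 21, 34, 55, 89, 144, 233, 377, 610, 215, 53, 268, 321, 589, 138, 727, 93, 48, 141, 189, 330, 519, 77, 596, 673, 497, 398, 123, 521, 644, 393, 265, 658, 151, 37, 188, 225, 413, 638, 279, 145, 424, 569, 221, 18, 239, 257, 496, 753, 477, 458, 163, 621, 12, 633, 645, 506, 379, 113, 492, 605, 325, 158, 483, 641, 352, 221, 573, 22, 595, 617, 440, 285, 725, 238, 191, 429, 620, 277, 125, 402, 527, 157, 684, 69, 753, 50, 31, 81, 112, 193, 305, 498, 31, 529, 560, 317, 105, 422, 527, 177, 704, 109, 41, 150, 191, 341, 532, 101, 633, 734, 595, 557
F(119) mod 772 = 557


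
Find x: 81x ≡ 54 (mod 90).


GCD(81, 90) = 9 divides 54
Divide: 9x ≡ 6 (mod 10)
x ≡ 4 (mod 10)


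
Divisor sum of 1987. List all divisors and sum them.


Divisors of 1987: 1, 1987
Sum = 1 + 1987 = 1988

σ(1987) = 1988


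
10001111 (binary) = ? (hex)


10001111 (base 2) = 143 (decimal)
143 (decimal) = 8F (base 16)


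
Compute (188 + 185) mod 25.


188 + 185 = 373
373 mod 25 = 23


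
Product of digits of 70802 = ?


7 × 0 × 8 × 0 × 2 = 0


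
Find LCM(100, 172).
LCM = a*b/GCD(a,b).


GCD(100, 172) = 4
LCM = 100*172/4 = 17200/4 = 4300

LCM = 4300


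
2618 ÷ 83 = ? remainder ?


2618 = 83 * 31 + 45
Check: 2573 + 45 = 2618

q = 31, r = 45


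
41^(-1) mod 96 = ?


Use the extended Euclidean algorithm on (96, 41); each row r = 96*s + 41*t:
r=96, s=1, t=0
r=41, s=0, t=1
q=2: r=14, s=1, t=-2   [96*(1) + 41*(-2) = 14]
q=2: r=13, s=-2, t=5   [96*(-2) + 41*(5) = 13]
q=1: r=1, s=3, t=-7   [96*(3) + 41*(-7) = 1]
q=13: r=0, s=-41, t=96   [96*(-41) + 41*(96) = 0]
GCD = 1 with t = -7, so 41*(-7) ≡ 1 (mod 96)
Inverse = -7 mod 96 = 89
Check: 41 * 89 = 3649 ≡ 1 (mod 96)

41^(-1) ≡ 89 (mod 96)


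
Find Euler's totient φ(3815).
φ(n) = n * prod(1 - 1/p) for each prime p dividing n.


3815 = 5 × 7 × 109
Prime factors: 5, 7, 109
φ(3815) = 3815 × (1-1/5) × (1-1/7) × (1-1/109)
= 3815 × 4/5 × 6/7 × 108/109 = 2592

φ(3815) = 2592


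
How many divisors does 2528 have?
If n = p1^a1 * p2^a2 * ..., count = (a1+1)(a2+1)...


2528 = 2^5 × 79^1
d(2528) = (5+1) × (1+1) = 12

12 divisors


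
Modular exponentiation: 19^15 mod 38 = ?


19^1 mod 38 = 19
19^2 mod 38 = 19
19^3 mod 38 = 19
19^4 mod 38 = 19
19^5 mod 38 = 19
19^6 mod 38 = 19
19^7 mod 38 = 19
19^8 mod 38 = 19
19^9 mod 38 = 19
19^10 mod 38 = 19
19^11 mod 38 = 19
19^12 mod 38 = 19
19^13 mod 38 = 19
19^14 mod 38 = 19
19^15 mod 38 = 19


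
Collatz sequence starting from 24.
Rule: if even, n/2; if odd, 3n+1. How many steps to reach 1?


24 → 12 → 6 → 3 → 10 → 5 → 16 → 8 → 4 → 2 → 1
Total steps = 10

10 steps


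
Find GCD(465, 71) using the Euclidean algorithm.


465 = 6 * 71 + 39
71 = 1 * 39 + 32
39 = 1 * 32 + 7
32 = 4 * 7 + 4
7 = 1 * 4 + 3
4 = 1 * 3 + 1
3 = 3 * 1 + 0
GCD = 1


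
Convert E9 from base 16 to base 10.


E9 (base 16) = 233 (decimal)
233 (decimal) = 233 (base 10)


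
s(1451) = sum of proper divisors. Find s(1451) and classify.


Proper divisors: 1
Sum = 1 = 1
1 < 1451 → deficient

s(1451) = 1 (deficient)


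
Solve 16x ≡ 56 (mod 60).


GCD(16, 60) = 4 divides 56
Divide: 4x ≡ 14 (mod 15)
x ≡ 11 (mod 15)


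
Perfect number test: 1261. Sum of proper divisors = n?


Proper divisors of 1261: 1, 13, 97
Sum = 1 + 13 + 97 = 111

No, 1261 is not perfect (111 ≠ 1261)


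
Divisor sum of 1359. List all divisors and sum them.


Divisors of 1359: 1, 3, 9, 151, 453, 1359
Sum = 1 + 3 + 9 + 151 + 453 + 1359 = 1976

σ(1359) = 1976


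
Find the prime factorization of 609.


609 / 3 = 203
203 / 7 = 29
29 / 29 = 1
609 = 3 × 7 × 29


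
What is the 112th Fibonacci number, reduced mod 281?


F(k) mod 281 for k=1..112:
1, 1, 2, 3, 5, 8, 13, 21, 34, 55, 89, 144, 233, 96, 48, 144, 192, 55, 247, 21, 268, 8, 276, 3, 279, 1, 280, 0, 280, 280, 279, 278, 276, 273, 268, 260, 247, 226, 192, 137, 48, 185, 233, 137, 89, 226, 34, 260, 13, 273, 5, 278, 2, 280, 1, 0, 1, 1, 2, 3, 5, 8, 13, 21, 34, 55, 89, 144, 233, 96, 48, 144, 192, 55, 247, 21, 268, 8, 276, 3, 279, 1, 280, 0, 280, 280, 279, 278, 276, 273, 268, 260, 247, 226, 192, 137, 48, 185, 233, 137, 89, 226, 34, 260, 13, 273, 5, 278, 2, 280, 1, 0
F(112) mod 281 = 0


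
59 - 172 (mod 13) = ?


59 - 172 = -113
-113 mod 13 = 4


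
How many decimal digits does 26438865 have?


26438865 has 8 digits in base 10
floor(log10(26438865)) + 1 = floor(7.4222) + 1 = 8

8 digits (base 10)


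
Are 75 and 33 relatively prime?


Euclidean algorithm:
75 = 2 * 33 + 9
33 = 3 * 9 + 6
9 = 1 * 6 + 3
6 = 2 * 3 + 0
GCD(75, 33) = 3

No, not coprime (GCD = 3)


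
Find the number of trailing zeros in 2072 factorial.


floor(2072/5) = 414
floor(2072/25) = 82
floor(2072/125) = 16
floor(2072/625) = 3
Total = 515

515 trailing zeros


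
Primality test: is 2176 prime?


2176 / 2 = 1088 (exact division)
2176 is NOT prime.

No, 2176 is not prime


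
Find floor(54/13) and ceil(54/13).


54/13 = 4.1538
floor = 4
ceil = 5

floor = 4, ceil = 5


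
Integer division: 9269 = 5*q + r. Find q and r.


9269 = 5 * 1853 + 4
Check: 9265 + 4 = 9269

q = 1853, r = 4


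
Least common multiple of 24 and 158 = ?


GCD(24, 158) = 2
LCM = 24*158/2 = 3792/2 = 1896

LCM = 1896


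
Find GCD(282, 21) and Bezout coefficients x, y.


Tabular extended Euclidean (each row: r = 282*s + 21*t):
r=282, s=1, t=0
r=21, s=0, t=1
q=13: r=9, s=1, t=-13   [282*(1) + 21*(-13) = 9]
q=2: r=3, s=-2, t=27   [282*(-2) + 21*(27) = 3]
q=3: r=0, s=7, t=-94   [282*(7) + 21*(-94) = 0]
GCD = 3; from the row with r=3: x=-2, y=27
Check: 282*(-2) + 21*(27) = -564 + 567 = 3

GCD = 3, x = -2, y = 27


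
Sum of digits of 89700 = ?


8 + 9 + 7 + 0 + 0 = 24
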